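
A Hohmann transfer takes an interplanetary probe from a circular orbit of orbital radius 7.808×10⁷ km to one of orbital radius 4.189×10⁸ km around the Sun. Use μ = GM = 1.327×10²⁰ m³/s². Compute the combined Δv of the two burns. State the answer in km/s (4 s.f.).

Δv_total ≈ 20.12 km/s

r₁ = 7.808×10⁷ km = 7.808×10¹⁰ m.
r₂ = 4.189×10⁸ km = 4.189×10¹¹ m.
Transfer ellipse a_t = (r₁ + r₂)/2 = 2.485×10¹¹ m.
At r₁: circular v_c1 = √(μ/r₁) = 41230 m/s; transfer-perihelion v_p = √[μ(2/r₁ − 1/a_t)] = 53530 m/s.
Δv₁ = v_p − v_c1 = 12300 m/s.
At r₂: circular v_c2 = √(μ/r₂) = 17800 m/s; transfer-aphelion v_a = √[μ(2/r₂ − 1/a_t)] = 9977 m/s.
Δv₂ = v_c2 − v_a = 7821 m/s.
Total Δv = Δv₁ + Δv₂ = 20120 m/s = 20.12 km/s.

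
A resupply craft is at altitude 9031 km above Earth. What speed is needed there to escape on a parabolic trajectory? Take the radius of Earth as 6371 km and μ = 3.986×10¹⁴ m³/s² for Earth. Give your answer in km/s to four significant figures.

r = 6371 + 9031 = 15402 km = 1.5402×10⁷ m.
Escape speed v_esc = √(2μ/r) = √(2 × 3.986×10¹⁴ / 1.540×10⁷) = √(5.176×10⁷) = 7194 m/s.
= 7.194 km/s.

v_esc ≈ 7.194 km/s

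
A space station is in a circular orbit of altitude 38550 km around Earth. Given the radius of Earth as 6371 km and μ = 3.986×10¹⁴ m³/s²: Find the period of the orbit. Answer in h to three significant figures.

r = 6371 + 38550 = 44921 km = 4.4921×10⁷ m.
Kepler's third law: T = 2π√(r³/μ) = 2π√((4.492×10⁷)³ / 3.986×10¹⁴).
r³/μ = 2.274×10⁸ s², so T = 2π × 1.508×10⁴ = 9.475×10⁴ s.
Converting: 9.475×10⁴ s ÷ 3600 = 26.32 h.

T ≈ 26.3 h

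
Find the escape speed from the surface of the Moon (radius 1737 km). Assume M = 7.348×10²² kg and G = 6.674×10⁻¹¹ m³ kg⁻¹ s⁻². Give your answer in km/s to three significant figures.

v_esc ≈ 2.38 km/s

μ = GM = 6.674×10⁻¹¹ × 7.348×10²² = 4.904×10¹² m³/s².
r = R = 1.737×10⁶ m.
Escape speed v_esc = √(2μ/r) = √(2 × 4.904×10¹² / 1.737×10⁶) = √(5.647×10⁶) = 2376 m/s.
= 2.376 km/s.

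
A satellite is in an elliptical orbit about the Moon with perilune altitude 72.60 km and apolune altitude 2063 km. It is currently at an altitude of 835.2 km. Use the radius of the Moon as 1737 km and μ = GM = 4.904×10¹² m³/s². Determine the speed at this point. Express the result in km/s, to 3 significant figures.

r_p = 1737 + 72.60 = 1809.6 km = 1.8096×10⁶ m.
r_a = 1737 + 2063 = 3800.0 km = 3.8000×10⁶ m.
r = 1737 + 835.2 = 2572.2 km = 2.572×10⁶ m.
Semi-major axis a = (r_p + r_a)/2 = 2804.8 km = 2.805×10⁶ m.
Vis-viva: v² = μ(2/r − 1/a) = 4.904×10¹² × (7.775×10⁻⁷ − 3.565×10⁻⁷) = 2.065×10⁶ m²/s².
v = 1437 m/s = 1.437 km/s.

v ≈ 1.44 km/s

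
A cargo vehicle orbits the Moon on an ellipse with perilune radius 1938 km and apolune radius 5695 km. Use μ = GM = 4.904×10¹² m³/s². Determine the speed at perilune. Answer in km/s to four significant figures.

v ≈ 1.943 km/s

Semi-major axis a = (r_p + r_a)/2 = 3816.5 km = 3.816×10⁶ m.
Vis-viva: v² = μ(2/r − 1/a) = 4.904×10¹² × (1.032×10⁻⁶ − 2.620×10⁻⁷) = 3.776×10⁶ m²/s².
v = 1943 m/s = 1.943 km/s.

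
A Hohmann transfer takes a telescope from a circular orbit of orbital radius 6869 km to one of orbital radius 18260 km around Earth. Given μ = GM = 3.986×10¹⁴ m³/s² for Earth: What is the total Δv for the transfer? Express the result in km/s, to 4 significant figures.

Δv_total ≈ 2.783 km/s

r₁ = 6869 km = 6.869×10⁶ m.
r₂ = 18260 km = 1.826×10⁷ m.
Transfer ellipse a_t = (r₁ + r₂)/2 = 1.256×10⁷ m.
At r₁: circular v_c1 = √(μ/r₁) = 7618 m/s; transfer-perigee v_p = √[μ(2/r₁ − 1/a_t)] = 9183 m/s.
Δv₁ = v_p − v_c1 = 1566 m/s.
At r₂: circular v_c2 = √(μ/r₂) = 4672 m/s; transfer-apogee v_a = √[μ(2/r₂ − 1/a_t)] = 3455 m/s.
Δv₂ = v_c2 − v_a = 1218 m/s.
Total Δv = Δv₁ + Δv₂ = 2783 m/s = 2.783 km/s.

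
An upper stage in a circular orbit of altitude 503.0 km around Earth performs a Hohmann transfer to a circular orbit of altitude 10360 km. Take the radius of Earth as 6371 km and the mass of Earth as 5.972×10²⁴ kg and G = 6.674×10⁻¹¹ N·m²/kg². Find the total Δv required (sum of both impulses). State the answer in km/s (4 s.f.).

μ = GM = 6.674×10⁻¹¹ × 5.972×10²⁴ = 3.986×10¹⁴ m³/s².
r₁ = 6371 + 503.0 = 6874.0 km = 6.8740×10⁶ m.
r₂ = 6371 + 10360 = 16731 km = 1.6731×10⁷ m.
Transfer ellipse a_t = (r₁ + r₂)/2 = 1.180×10⁷ m.
At r₁: circular v_c1 = √(μ/r₁) = 7615 m/s; transfer-perigee v_p = √[μ(2/r₁ − 1/a_t)] = 9066 m/s.
Δv₁ = v_p − v_c1 = 1452 m/s.
At r₂: circular v_c2 = √(μ/r₂) = 4881 m/s; transfer-apogee v_a = √[μ(2/r₂ − 1/a_t)] = 3725 m/s.
Δv₂ = v_c2 − v_a = 1156 m/s.
Total Δv = Δv₁ + Δv₂ = 2607 m/s = 2.607 km/s.

Δv_total ≈ 2.607 km/s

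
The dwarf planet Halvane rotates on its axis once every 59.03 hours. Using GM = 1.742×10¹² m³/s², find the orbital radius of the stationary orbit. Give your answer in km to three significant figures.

T = 59.03 hours = 2.125×10⁵ s.
A synchronous orbit has period T, so by Kepler's third law a = (μT²/4π²)^(1/3).
μT²/4π² = 1.742×10¹² × (2.125×10⁵)² / 39.48 = 1.993×10²¹ m³.
a = 1.258×10⁷ m = 12584 km.

r_sync ≈ 12600 km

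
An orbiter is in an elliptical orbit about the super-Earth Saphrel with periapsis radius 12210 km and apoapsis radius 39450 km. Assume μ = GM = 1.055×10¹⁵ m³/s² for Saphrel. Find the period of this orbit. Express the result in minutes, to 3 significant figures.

T ≈ 423 minutes

Semi-major axis a = (r_p + r_a)/2 = (12210 + 39450)/2 = 25830 km = 2.583×10⁷ m.
By Kepler's third law T = 2π√(a³/μ) = 2π × 4.042×10³ = 2.539×10⁴ s.
= 423.2 minutes.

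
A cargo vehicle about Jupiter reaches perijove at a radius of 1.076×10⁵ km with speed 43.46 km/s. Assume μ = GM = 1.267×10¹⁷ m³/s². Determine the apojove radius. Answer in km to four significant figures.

r_p = 1.076×10⁸ m.
Specific energy ε = v²/2 − μ/r = -2.331×10⁸ J/kg, so a = −μ/(2ε) = 2.717×10⁸ m.
The apsides satisfy r_p + r_a = 2a, so the apojove radius is 2a − r_p = 4.359×10⁸ m = 4.3589×10⁵ km.

apojove radius ≈ 4.359×10⁵ km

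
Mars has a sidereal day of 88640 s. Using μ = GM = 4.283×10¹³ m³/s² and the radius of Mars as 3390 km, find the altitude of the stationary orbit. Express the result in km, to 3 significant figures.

h_sync ≈ 17000 km

A synchronous orbit has period T, so by Kepler's third law a = (μT²/4π²)^(1/3).
μT²/4π² = 4.283×10¹³ × (8.864×10⁴)² / 39.48 = 8.524×10²¹ m³.
a = 2.043×10⁷ m = 20428 km.
Altitude h = a − R = 20428 − 3390 = 17038 km.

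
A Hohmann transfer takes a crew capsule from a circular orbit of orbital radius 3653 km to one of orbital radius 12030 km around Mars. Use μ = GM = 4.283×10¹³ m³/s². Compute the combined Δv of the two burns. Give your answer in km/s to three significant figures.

Δv_total ≈ 1.42 km/s

r₁ = 3653 km = 3.653×10⁶ m.
r₂ = 12030 km = 1.203×10⁷ m.
Transfer ellipse a_t = (r₁ + r₂)/2 = 7.842×10⁶ m.
At r₁: circular v_c1 = √(μ/r₁) = 3424 m/s; transfer-periapsis v_p = √[μ(2/r₁ − 1/a_t)] = 4241 m/s.
Δv₁ = v_p − v_c1 = 817.0 m/s.
At r₂: circular v_c2 = √(μ/r₂) = 1887 m/s; transfer-apoapsis v_a = √[μ(2/r₂ − 1/a_t)] = 1288 m/s.
Δv₂ = v_c2 − v_a = 599.0 m/s.
Total Δv = Δv₁ + Δv₂ = 1416 m/s = 1.416 km/s.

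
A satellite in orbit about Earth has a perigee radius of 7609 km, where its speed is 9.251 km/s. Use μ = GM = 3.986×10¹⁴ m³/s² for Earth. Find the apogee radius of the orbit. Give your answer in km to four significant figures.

apogee radius ≈ 33930 km

r_p = 7.609×10⁶ m.
Specific energy ε = v²/2 − μ/r = -9.595×10⁶ J/kg, so a = −μ/(2ε) = 2.077×10⁷ m.
The apsides satisfy r_p + r_a = 2a, so the apogee radius is 2a − r_p = 3.393×10⁷ m = 33934 km.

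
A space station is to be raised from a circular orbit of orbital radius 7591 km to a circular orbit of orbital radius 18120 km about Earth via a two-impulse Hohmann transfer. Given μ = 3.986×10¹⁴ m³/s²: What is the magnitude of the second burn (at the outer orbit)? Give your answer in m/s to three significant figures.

r₁ = 7591 km = 7.591×10⁶ m.
r₂ = 18120 km = 1.812×10⁷ m.
Transfer ellipse a_t = (r₁ + r₂)/2 = 1.286×10⁷ m.
At r₁: circular v_c1 = √(μ/r₁) = 7246 m/s; transfer-perigee v_p = √[μ(2/r₁ − 1/a_t)] = 8603 m/s.
At r₂: circular v_c2 = √(μ/r₂) = 4690 m/s; transfer-apogee v_a = √[μ(2/r₂ − 1/a_t)] = 3604 m/s.
Δv₂ = v_c2 − v_a = 1086 m/s.

Δv ≈ 1090 m/s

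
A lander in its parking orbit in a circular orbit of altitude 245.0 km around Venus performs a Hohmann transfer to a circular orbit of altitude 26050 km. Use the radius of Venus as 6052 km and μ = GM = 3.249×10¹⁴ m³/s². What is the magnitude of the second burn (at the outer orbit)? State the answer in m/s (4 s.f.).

Δv ≈ 1359 m/s

r₁ = 6052 + 245.0 = 6297.0 km = 6.2970×10⁶ m.
r₂ = 6052 + 26050 = 32102 km = 3.2102×10⁷ m.
Transfer ellipse a_t = (r₁ + r₂)/2 = 1.920×10⁷ m.
At r₁: circular v_c1 = √(μ/r₁) = 7183 m/s; transfer-periapsis v_p = √[μ(2/r₁ − 1/a_t)] = 9288 m/s.
At r₂: circular v_c2 = √(μ/r₂) = 3181 m/s; transfer-apoapsis v_a = √[μ(2/r₂ − 1/a_t)] = 1822 m/s.
Δv₂ = v_c2 − v_a = 1359 m/s.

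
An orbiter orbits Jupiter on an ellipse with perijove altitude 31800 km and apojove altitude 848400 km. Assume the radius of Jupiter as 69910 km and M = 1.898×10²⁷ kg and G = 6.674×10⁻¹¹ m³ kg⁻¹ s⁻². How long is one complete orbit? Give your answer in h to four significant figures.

T ≈ 56.48 h

μ = GM = 6.674×10⁻¹¹ × 1.898×10²⁷ = 1.267×10¹⁷ m³/s².
r_p = 69910 + 31800 = 101710 km = 1.0171×10⁸ m.
r_a = 69910 + 848400 = 918310 km = 9.1831×10⁸ m.
Semi-major axis a = (r_p + r_a)/2 = (1.0171×10⁵ + 9.1831×10⁵)/2 = 5.1001×10⁵ km = 5.100×10⁸ m.
By Kepler's third law T = 2π√(a³/μ) = 2π × 3.236×10⁴ = 2.033×10⁵ s.
= 56.48 h.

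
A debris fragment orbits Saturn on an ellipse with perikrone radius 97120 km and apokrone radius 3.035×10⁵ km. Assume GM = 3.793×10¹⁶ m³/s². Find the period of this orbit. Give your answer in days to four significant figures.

T ≈ 1.059 days

Semi-major axis a = (r_p + r_a)/2 = (97120 + 3.0350×10⁵)/2 = 2.0031×10⁵ km = 2.003×10⁸ m.
By Kepler's third law T = 2π√(a³/μ) = 2π × 1.456×10⁴ = 9.146×10⁴ s.
= 1.059 days.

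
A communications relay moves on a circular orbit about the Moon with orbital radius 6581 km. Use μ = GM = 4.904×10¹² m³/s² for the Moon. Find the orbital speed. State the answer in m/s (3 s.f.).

v ≈ 863 m/s

r = 6581 km = 6.581×10⁶ m.
For a circular orbit v = √(μ/r) = √(4.904×10¹² / 6.581×10⁶) = √(7.452×10⁵) = 863.2 m/s.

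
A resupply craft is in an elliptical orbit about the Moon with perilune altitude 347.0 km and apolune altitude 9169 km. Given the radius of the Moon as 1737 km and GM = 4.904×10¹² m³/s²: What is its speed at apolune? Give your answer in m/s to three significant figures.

r_p = 1737 + 347.0 = 2084.0 km = 2.0840×10⁶ m.
r_a = 1737 + 9169 = 10906 km = 1.0906×10⁷ m.
Semi-major axis a = (r_p + r_a)/2 = 6495.0 km = 6.495×10⁶ m.
Vis-viva: v² = μ(2/r − 1/a) = 4.904×10¹² × (1.834×10⁻⁷ − 1.540×10⁻⁷) = 1.443×10⁵ m²/s².
v = 379.8 m/s.

v ≈ 380 m/s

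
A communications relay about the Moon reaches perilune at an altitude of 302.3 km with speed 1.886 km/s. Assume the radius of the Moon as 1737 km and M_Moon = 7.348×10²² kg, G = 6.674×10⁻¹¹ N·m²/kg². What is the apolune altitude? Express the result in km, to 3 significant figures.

μ = GM = 6.674×10⁻¹¹ × 7.348×10²² = 4.904×10¹² m³/s².
r_p = 1737 + 302.3 = 2039.3 km = 2.039×10⁶ m.
Specific energy ε = v²/2 − μ/r = -6.263×10⁵ J/kg, so a = −μ/(2ε) = 3.915×10⁶ m.
The apsides satisfy r_p + r_a = 2a, so the apolune radius is 2a − r_p = 5.791×10⁶ m = 5791.2 km.
Apolune altitude = 5791.2 − 1737 = 4054.2 km.

apolune altitude ≈ 4050 km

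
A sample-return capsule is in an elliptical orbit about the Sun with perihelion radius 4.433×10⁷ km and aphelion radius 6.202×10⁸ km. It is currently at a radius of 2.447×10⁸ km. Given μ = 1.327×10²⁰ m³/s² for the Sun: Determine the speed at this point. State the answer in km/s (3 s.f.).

v ≈ 26.2 km/s

Semi-major axis a = (r_p + r_a)/2 = 3.3226×10⁸ km = 3.323×10¹¹ m.
Vis-viva: v² = μ(2/r − 1/a) = 1.327×10²⁰ × (8.173×10⁻¹² − 3.010×10⁻¹²) = 6.852×10⁸ m²/s².
v = 26180 m/s = 26.18 km/s.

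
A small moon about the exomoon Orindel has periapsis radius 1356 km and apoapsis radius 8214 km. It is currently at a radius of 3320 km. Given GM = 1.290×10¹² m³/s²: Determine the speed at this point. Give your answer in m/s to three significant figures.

v ≈ 712 m/s

Semi-major axis a = (r_p + r_a)/2 = 4785.0 km = 4.785×10⁶ m.
Vis-viva: v² = μ(2/r − 1/a) = 1.290×10¹² × (6.024×10⁻⁷ − 2.090×10⁻⁷) = 5.075×10⁵ m²/s².
v = 712.4 m/s.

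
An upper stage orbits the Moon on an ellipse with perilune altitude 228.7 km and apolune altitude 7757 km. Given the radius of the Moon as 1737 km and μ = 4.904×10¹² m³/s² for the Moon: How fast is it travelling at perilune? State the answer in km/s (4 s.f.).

v ≈ 2.033 km/s

r_p = 1737 + 228.7 = 1965.7 km = 1.9657×10⁶ m.
r_a = 1737 + 7757 = 9494.0 km = 9.4940×10⁶ m.
Semi-major axis a = (r_p + r_a)/2 = 5729.9 km = 5.730×10⁶ m.
Vis-viva: v² = μ(2/r − 1/a) = 4.904×10¹² × (1.017×10⁻⁶ − 1.745×10⁻⁷) = 4.134×10⁶ m²/s².
v = 2033 m/s = 2.033 km/s.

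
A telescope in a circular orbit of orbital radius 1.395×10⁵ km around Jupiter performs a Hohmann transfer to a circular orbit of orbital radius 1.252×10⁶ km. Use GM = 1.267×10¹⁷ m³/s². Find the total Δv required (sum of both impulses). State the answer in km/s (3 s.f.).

Δv_total ≈ 15.8 km/s

r₁ = 1.395×10⁵ km = 1.395×10⁸ m.
r₂ = 1.252×10⁶ km = 1.252×10⁹ m.
Transfer ellipse a_t = (r₁ + r₂)/2 = 6.958×10⁸ m.
At r₁: circular v_c1 = √(μ/r₁) = 30140 m/s; transfer-perijove v_p = √[μ(2/r₁ − 1/a_t)] = 40430 m/s.
Δv₁ = v_p − v_c1 = 10290 m/s.
At r₂: circular v_c2 = √(μ/r₂) = 10060 m/s; transfer-apojove v_a = √[μ(2/r₂ − 1/a_t)] = 4505 m/s.
Δv₂ = v_c2 − v_a = 5555 m/s.
Total Δv = Δv₁ + Δv₂ = 15850 m/s = 15.85 km/s.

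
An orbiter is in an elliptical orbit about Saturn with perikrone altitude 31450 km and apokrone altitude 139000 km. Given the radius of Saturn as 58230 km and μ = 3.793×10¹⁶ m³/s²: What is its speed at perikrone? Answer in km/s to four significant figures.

v ≈ 24.11 km/s

r_p = 58230 + 31450 = 89680 km = 8.9680×10⁷ m.
r_a = 58230 + 139000 = 197230 km = 1.9723×10⁸ m.
Semi-major axis a = (r_p + r_a)/2 = 1.4346×10⁵ km = 1.435×10⁸ m.
Vis-viva: v² = μ(2/r − 1/a) = 3.793×10¹⁶ × (2.230×10⁻⁸ − 6.971×10⁻⁹) = 5.815×10⁸ m²/s².
v = 24110 m/s = 24.11 km/s.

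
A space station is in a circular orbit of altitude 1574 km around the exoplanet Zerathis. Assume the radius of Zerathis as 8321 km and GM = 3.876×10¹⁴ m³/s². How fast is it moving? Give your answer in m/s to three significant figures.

v ≈ 6260 m/s

r = 8321 + 1574 = 9895.0 km = 9.8950×10⁶ m.
For a circular orbit v = √(μ/r) = √(3.876×10¹⁴ / 9.895×10⁶) = √(3.917×10⁷) = 6259 m/s.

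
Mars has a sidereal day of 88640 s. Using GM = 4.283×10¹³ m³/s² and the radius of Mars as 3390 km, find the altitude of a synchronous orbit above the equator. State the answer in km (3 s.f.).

h_sync ≈ 17000 km

A synchronous orbit has period T, so by Kepler's third law a = (μT²/4π²)^(1/3).
μT²/4π² = 4.283×10¹³ × (8.864×10⁴)² / 39.48 = 8.524×10²¹ m³.
a = 2.043×10⁷ m = 20428 km.
Altitude h = a − R = 20428 − 3390 = 17038 km.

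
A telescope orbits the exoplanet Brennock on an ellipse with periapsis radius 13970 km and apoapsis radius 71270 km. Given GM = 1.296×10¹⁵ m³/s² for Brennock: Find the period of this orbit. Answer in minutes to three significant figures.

T ≈ 809 minutes

Semi-major axis a = (r_p + r_a)/2 = (13970 + 71270)/2 = 42620 km = 4.262×10⁷ m.
By Kepler's third law T = 2π√(a³/μ) = 2π × 7.729×10³ = 4.856×10⁴ s.
= 809.4 minutes.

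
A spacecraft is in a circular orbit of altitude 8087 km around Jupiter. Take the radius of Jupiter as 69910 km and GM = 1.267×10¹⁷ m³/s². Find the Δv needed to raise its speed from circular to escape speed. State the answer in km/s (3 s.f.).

Δv ≈ 16.7 km/s

r = 69910 + 8087 = 77997 km = 7.7997×10⁷ m.
Circular speed v_c = √(μ/r) = 40300 m/s.
Escape speed v_esc = √(2μ/r) = √2 × v_c = 57000 m/s.
Δv = v_esc − v_c = 16690 m/s = 16.69 km/s.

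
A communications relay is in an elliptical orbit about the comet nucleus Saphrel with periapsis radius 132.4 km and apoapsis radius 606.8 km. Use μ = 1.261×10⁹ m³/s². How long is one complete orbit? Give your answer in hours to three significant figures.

Semi-major axis a = (r_p + r_a)/2 = (132.40 + 606.80)/2 = 369.60 km = 3.696×10⁵ m.
By Kepler's third law T = 2π√(a³/μ) = 2π × 6.328×10³ = 3.976×10⁴ s.
= 11.04 hours.

T ≈ 11.0 hours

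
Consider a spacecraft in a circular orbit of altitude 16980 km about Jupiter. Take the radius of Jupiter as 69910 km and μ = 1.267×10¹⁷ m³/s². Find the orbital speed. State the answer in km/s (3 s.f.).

r = 69910 + 16980 = 86890 km = 8.6890×10⁷ m.
For a circular orbit v = √(μ/r) = √(1.267×10¹⁷ / 8.689×10⁷) = √(1.458×10⁹) = 38190 m/s.
That is 38.19 km/s.

v ≈ 38.2 km/s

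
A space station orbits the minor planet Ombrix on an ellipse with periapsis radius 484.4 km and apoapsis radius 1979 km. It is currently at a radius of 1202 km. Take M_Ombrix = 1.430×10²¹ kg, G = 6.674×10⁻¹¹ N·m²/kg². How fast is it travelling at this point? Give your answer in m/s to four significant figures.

v ≈ 285.2 m/s

μ = GM = 6.674×10⁻¹¹ × 1.430×10²¹ = 9.544×10¹⁰ m³/s².
Semi-major axis a = (r_p + r_a)/2 = 1231.7 km = 1.232×10⁶ m.
Vis-viva: v² = μ(2/r − 1/a) = 9.544×10¹⁰ × (1.664×10⁻⁶ − 8.119×10⁻⁷) = 8.131×10⁴ m²/s².
v = 285.2 m/s.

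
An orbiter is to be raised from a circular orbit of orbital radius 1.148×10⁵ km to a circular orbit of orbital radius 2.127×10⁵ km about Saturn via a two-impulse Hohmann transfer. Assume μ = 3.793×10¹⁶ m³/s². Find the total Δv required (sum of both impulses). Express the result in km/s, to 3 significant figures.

r₁ = 1.148×10⁵ km = 1.148×10⁸ m.
r₂ = 2.127×10⁵ km = 2.127×10⁸ m.
Transfer ellipse a_t = (r₁ + r₂)/2 = 1.638×10⁸ m.
At r₁: circular v_c1 = √(μ/r₁) = 18180 m/s; transfer-perikrone v_p = √[μ(2/r₁ − 1/a_t)] = 20720 m/s.
Δv₁ = v_p − v_c1 = 2539 m/s.
At r₂: circular v_c2 = √(μ/r₂) = 13350 m/s; transfer-apokrone v_a = √[μ(2/r₂ − 1/a_t)] = 11180 m/s.
Δv₂ = v_c2 − v_a = 2173 m/s.
Total Δv = Δv₁ + Δv₂ = 4712 m/s = 4.712 km/s.

Δv_total ≈ 4.71 km/s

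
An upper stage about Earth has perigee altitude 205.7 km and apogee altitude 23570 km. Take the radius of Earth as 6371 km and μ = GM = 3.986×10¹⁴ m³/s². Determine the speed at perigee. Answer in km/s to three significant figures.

r_p = 6371 + 205.7 = 6576.7 km = 6.5767×10⁶ m.
r_a = 6371 + 23570 = 29941 km = 2.9941×10⁷ m.
Semi-major axis a = (r_p + r_a)/2 = 18259 km = 1.826×10⁷ m.
Vis-viva: v² = μ(2/r − 1/a) = 3.986×10¹⁴ × (3.041×10⁻⁷ − 5.477×10⁻⁸) = 9.939×10⁷ m²/s².
v = 9969 m/s = 9.969 km/s.

v ≈ 9.97 km/s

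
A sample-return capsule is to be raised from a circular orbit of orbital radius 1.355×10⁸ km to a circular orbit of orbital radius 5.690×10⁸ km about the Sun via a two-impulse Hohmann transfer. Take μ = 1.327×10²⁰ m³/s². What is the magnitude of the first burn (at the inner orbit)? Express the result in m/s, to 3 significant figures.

r₁ = 1.355×10⁸ km = 1.355×10¹¹ m.
r₂ = 5.690×10⁸ km = 5.690×10¹¹ m.
Transfer ellipse a_t = (r₁ + r₂)/2 = 3.522×10¹¹ m.
At r₁: circular v_c1 = √(μ/r₁) = 31290 m/s; transfer-perihelion v_p = √[μ(2/r₁ − 1/a_t)] = 39770 m/s.
Δv₁ = v_p − v_c1 = 8479 m/s.

Δv ≈ 8480 m/s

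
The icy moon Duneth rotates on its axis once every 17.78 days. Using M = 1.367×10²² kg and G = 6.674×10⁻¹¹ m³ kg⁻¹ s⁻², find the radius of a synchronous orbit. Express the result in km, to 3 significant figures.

μ = GM = 6.674×10⁻¹¹ × 1.367×10²² = 9.123×10¹¹ m³/s².
T = 17.78 days = 1.536×10⁶ s.
A synchronous orbit has period T, so by Kepler's third law a = (μT²/4π²)^(1/3).
μT²/4π² = 9.123×10¹¹ × (1.536×10⁶)² / 39.48 = 5.454×10²² m³.
a = 3.792×10⁷ m = 37922 km.

r_sync ≈ 37900 km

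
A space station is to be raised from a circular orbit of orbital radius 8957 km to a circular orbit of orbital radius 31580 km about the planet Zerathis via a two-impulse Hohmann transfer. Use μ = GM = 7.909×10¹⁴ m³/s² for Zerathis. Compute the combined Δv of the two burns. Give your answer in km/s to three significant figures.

Δv_total ≈ 4.01 km/s

r₁ = 8957 km = 8.957×10⁶ m.
r₂ = 31580 km = 3.158×10⁷ m.
Transfer ellipse a_t = (r₁ + r₂)/2 = 2.027×10⁷ m.
At r₁: circular v_c1 = √(μ/r₁) = 9397 m/s; transfer-periapsis v_p = √[μ(2/r₁ − 1/a_t)] = 11730 m/s.
Δv₁ = v_p − v_c1 = 2333 m/s.
At r₂: circular v_c2 = √(μ/r₂) = 5004 m/s; transfer-apoapsis v_a = √[μ(2/r₂ − 1/a_t)] = 3327 m/s.
Δv₂ = v_c2 − v_a = 1678 m/s.
Total Δv = Δv₁ + Δv₂ = 4010 m/s = 4.010 km/s.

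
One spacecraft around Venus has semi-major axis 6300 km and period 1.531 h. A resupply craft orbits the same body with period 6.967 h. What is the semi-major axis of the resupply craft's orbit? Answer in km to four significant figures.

a₂ ≈ 17300 km

Kepler's third law: a³ ∝ T², so a₂ = a₁ (T₂/T₁)^(2/3).
T₂/T₁ = 4.551, (T₂/T₁)^(2/3) = 2.746.
a₂ = 6300 × 2.746 = 17300 km.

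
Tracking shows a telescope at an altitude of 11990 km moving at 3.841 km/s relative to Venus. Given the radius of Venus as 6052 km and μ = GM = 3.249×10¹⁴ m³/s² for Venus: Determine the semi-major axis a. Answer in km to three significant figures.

r = 6052 + 11990 = 18042 km = 1.804×10⁷ m.
Vis-viva rearranged: 1/a = 2/r − v²/μ = 1.109×10⁻⁷ − 4.541×10⁻⁸ = 6.544×10⁻⁸ m⁻¹.
a = 1.528×10⁷ m = 15280 km.

a ≈ 15300 km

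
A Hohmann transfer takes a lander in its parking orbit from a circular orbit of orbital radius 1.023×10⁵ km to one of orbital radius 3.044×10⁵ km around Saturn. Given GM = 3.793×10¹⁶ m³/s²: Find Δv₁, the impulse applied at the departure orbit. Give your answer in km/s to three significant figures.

Δv ≈ 4.30 km/s

r₁ = 1.023×10⁵ km = 1.023×10⁸ m.
r₂ = 3.044×10⁵ km = 3.044×10⁸ m.
Transfer ellipse a_t = (r₁ + r₂)/2 = 2.034×10⁸ m.
At r₁: circular v_c1 = √(μ/r₁) = 19260 m/s; transfer-perikrone v_p = √[μ(2/r₁ − 1/a_t)] = 23560 m/s.
Δv₁ = v_p − v_c1 = 4303 m/s.
= 4.303 km/s.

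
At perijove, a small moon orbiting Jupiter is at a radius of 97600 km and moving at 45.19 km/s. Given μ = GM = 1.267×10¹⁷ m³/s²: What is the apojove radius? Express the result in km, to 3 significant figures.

r_p = 9.760×10⁷ m.
Specific energy ε = v²/2 − μ/r = -2.771×10⁸ J/kg, so a = −μ/(2ε) = 2.286×10⁸ m.
The apsides satisfy r_p + r_a = 2a, so the apojove radius is 2a − r_p = 3.597×10⁸ m = 3.5966×10⁵ km.

apojove radius ≈ 3.60×10⁵ km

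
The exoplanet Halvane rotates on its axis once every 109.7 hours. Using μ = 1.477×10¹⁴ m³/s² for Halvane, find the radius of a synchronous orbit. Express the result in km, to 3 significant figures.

r_sync ≈ 83600 km

T = 109.7 hours = 3.949×10⁵ s.
A synchronous orbit has period T, so by Kepler's third law a = (μT²/4π²)^(1/3).
μT²/4π² = 1.477×10¹⁴ × (3.949×10⁵)² / 39.48 = 5.835×10²³ m³.
a = 8.356×10⁷ m = 83563 km.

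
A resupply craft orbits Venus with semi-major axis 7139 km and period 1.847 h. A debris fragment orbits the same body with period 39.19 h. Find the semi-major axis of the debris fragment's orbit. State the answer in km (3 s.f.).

a₂ ≈ 54700 km

Kepler's third law: a³ ∝ T², so a₂ = a₁ (T₂/T₁)^(2/3).
T₂/T₁ = 21.22, (T₂/T₁)^(2/3) = 7.664.
a₂ = 7139 × 7.664 = 54720 km.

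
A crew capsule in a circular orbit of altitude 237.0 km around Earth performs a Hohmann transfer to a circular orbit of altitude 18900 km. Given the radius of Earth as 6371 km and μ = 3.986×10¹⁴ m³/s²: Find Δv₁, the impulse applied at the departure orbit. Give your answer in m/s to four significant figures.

r₁ = 6371 + 237.0 = 6608.0 km = 6.6080×10⁶ m.
r₂ = 6371 + 18900 = 25271 km = 2.5271×10⁷ m.
Transfer ellipse a_t = (r₁ + r₂)/2 = 1.594×10⁷ m.
At r₁: circular v_c1 = √(μ/r₁) = 7767 m/s; transfer-perigee v_p = √[μ(2/r₁ − 1/a_t)] = 9779 m/s.
Δv₁ = v_p − v_c1 = 2013 m/s.

Δv ≈ 2013 m/s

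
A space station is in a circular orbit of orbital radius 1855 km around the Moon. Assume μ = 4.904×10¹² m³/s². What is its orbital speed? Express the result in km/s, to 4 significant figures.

v ≈ 1.626 km/s

r = 1855 km = 1.855×10⁶ m.
For a circular orbit v = √(μ/r) = √(4.904×10¹² / 1.855×10⁶) = √(2.644×10⁶) = 1626 m/s.
That is 1.626 km/s.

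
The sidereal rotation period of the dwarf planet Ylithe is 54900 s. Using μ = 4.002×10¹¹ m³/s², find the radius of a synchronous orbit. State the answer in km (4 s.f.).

r_sync ≈ 3126 km

A synchronous orbit has period T, so by Kepler's third law a = (μT²/4π²)^(1/3).
μT²/4π² = 4.002×10¹¹ × (5.490×10⁴)² / 39.48 = 3.055×10¹⁹ m³.
a = 3.126×10⁶ m = 3126.2 km.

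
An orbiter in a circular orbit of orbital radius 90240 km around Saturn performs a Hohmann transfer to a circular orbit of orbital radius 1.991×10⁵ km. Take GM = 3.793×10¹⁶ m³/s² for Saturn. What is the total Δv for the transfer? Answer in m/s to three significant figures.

r₁ = 90240 km = 9.024×10⁷ m.
r₂ = 1.991×10⁵ km = 1.991×10⁸ m.
Transfer ellipse a_t = (r₁ + r₂)/2 = 1.447×10⁸ m.
At r₁: circular v_c1 = √(μ/r₁) = 20500 m/s; transfer-perikrone v_p = √[μ(2/r₁ − 1/a_t)] = 24050 m/s.
Δv₁ = v_p − v_c1 = 3549 m/s.
At r₂: circular v_c2 = √(μ/r₂) = 13800 m/s; transfer-apokrone v_a = √[μ(2/r₂ − 1/a_t)] = 10900 m/s.
Δv₂ = v_c2 − v_a = 2901 m/s.
Total Δv = Δv₁ + Δv₂ = 6451 m/s.

Δv_total ≈ 6450 m/s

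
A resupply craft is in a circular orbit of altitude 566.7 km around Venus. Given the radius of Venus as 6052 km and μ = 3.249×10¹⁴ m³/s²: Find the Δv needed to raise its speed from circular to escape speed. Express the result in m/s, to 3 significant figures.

r = 6052 + 566.7 = 6618.7 km = 6.6187×10⁶ m.
Circular speed v_c = √(μ/r) = 7006 m/s.
Escape speed v_esc = √(2μ/r) = √2 × v_c = 9908 m/s.
Δv = v_esc − v_c = 2902 m/s.

Δv ≈ 2900 m/s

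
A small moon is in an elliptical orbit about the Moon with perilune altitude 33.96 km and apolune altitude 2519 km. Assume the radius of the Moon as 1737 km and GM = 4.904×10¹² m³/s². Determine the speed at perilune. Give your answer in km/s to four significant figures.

r_p = 1737 + 33.96 = 1771.0 km = 1.7710×10⁶ m.
r_a = 1737 + 2519 = 4256.0 km = 4.2560×10⁶ m.
Semi-major axis a = (r_p + r_a)/2 = 3013.5 km = 3.013×10⁶ m.
Vis-viva: v² = μ(2/r − 1/a) = 4.904×10¹² × (1.129×10⁻⁶ − 3.318×10⁻⁷) = 3.911×10⁶ m²/s².
v = 1978 m/s = 1.978 km/s.

v ≈ 1.978 km/s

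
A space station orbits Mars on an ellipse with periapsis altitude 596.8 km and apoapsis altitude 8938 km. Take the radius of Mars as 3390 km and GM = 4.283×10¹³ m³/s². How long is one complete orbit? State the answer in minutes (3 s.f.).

r_p = 3390 + 596.8 = 3986.8 km = 3.9868×10⁶ m.
r_a = 3390 + 8938 = 12328 km = 1.2328×10⁷ m.
Semi-major axis a = (r_p + r_a)/2 = (3986.8 + 12328)/2 = 8157.4 km = 8.157×10⁶ m.
By Kepler's third law T = 2π√(a³/μ) = 2π × 3.560×10³ = 2.237×10⁴ s.
= 372.8 minutes.

T ≈ 373 minutes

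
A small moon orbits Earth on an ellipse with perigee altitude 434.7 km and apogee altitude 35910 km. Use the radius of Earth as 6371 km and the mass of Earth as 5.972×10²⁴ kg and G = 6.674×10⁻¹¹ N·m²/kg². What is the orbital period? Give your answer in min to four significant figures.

T ≈ 637.8 min

μ = GM = 6.674×10⁻¹¹ × 5.972×10²⁴ = 3.986×10¹⁴ m³/s².
r_p = 6371 + 434.7 = 6805.7 km = 6.8057×10⁶ m.
r_a = 6371 + 35910 = 42281 km = 4.2281×10⁷ m.
Semi-major axis a = (r_p + r_a)/2 = (6805.7 + 42281)/2 = 24543 km = 2.454×10⁷ m.
By Kepler's third law T = 2π√(a³/μ) = 2π × 6.090×10³ = 3.827×10⁴ s.
= 637.8 min.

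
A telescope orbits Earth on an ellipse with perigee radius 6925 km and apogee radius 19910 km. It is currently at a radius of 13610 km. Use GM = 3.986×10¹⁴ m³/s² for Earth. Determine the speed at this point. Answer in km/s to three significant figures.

Semi-major axis a = (r_p + r_a)/2 = 13418 km = 1.342×10⁷ m.
Vis-viva: v² = μ(2/r − 1/a) = 3.986×10¹⁴ × (1.470×10⁻⁷ − 7.453×10⁻⁸) = 2.887×10⁷ m²/s².
v = 5373 m/s = 5.373 km/s.

v ≈ 5.37 km/s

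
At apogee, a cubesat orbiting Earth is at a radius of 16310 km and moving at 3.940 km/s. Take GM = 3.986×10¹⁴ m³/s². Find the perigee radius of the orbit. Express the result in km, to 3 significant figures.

perigee radius ≈ 7590 km

r_a = 1.631×10⁷ m.
Specific energy ε = v²/2 − μ/r = -1.668×10⁷ J/kg, so a = −μ/(2ε) = 1.195×10⁷ m.
The apsides satisfy r_p + r_a = 2a, so the perigee radius is 2a − r_a = 7.591×10⁶ m = 7590.9 km.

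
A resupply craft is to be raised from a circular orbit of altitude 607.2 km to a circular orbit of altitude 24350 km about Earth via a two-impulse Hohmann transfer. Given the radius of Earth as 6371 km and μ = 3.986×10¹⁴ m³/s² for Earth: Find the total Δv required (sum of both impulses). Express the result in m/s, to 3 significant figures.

Δv_total ≈ 3500 m/s

r₁ = 6371 + 607.2 = 6978.2 km = 6.9782×10⁶ m.
r₂ = 6371 + 24350 = 30721 km = 3.0721×10⁷ m.
Transfer ellipse a_t = (r₁ + r₂)/2 = 1.885×10⁷ m.
At r₁: circular v_c1 = √(μ/r₁) = 7558 m/s; transfer-perigee v_p = √[μ(2/r₁ − 1/a_t)] = 9649 m/s.
Δv₁ = v_p − v_c1 = 2091 m/s.
At r₂: circular v_c2 = √(μ/r₂) = 3602 m/s; transfer-apogee v_a = √[μ(2/r₂ − 1/a_t)] = 2192 m/s.
Δv₂ = v_c2 − v_a = 1410 m/s.
Total Δv = Δv₁ + Δv₂ = 3501 m/s.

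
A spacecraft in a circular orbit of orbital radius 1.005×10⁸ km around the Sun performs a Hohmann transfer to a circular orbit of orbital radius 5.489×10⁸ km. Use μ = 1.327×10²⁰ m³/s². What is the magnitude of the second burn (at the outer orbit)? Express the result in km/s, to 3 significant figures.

r₁ = 1.005×10⁸ km = 1.005×10¹¹ m.
r₂ = 5.489×10⁸ km = 5.489×10¹¹ m.
Transfer ellipse a_t = (r₁ + r₂)/2 = 3.247×10¹¹ m.
At r₁: circular v_c1 = √(μ/r₁) = 36340 m/s; transfer-perihelion v_p = √[μ(2/r₁ − 1/a_t)] = 47250 m/s.
At r₂: circular v_c2 = √(μ/r₂) = 15550 m/s; transfer-aphelion v_a = √[μ(2/r₂ − 1/a_t)] = 8650 m/s.
Δv₂ = v_c2 − v_a = 6898 m/s.
= 6.898 km/s.

Δv ≈ 6.90 km/s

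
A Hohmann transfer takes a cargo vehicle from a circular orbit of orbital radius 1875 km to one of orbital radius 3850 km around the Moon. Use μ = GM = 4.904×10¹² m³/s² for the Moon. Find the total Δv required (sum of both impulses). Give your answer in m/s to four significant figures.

Δv_total ≈ 473.5 m/s

r₁ = 1875 km = 1.875×10⁶ m.
r₂ = 3850 km = 3.850×10⁶ m.
Transfer ellipse a_t = (r₁ + r₂)/2 = 2.862×10⁶ m.
At r₁: circular v_c1 = √(μ/r₁) = 1617 m/s; transfer-perilune v_p = √[μ(2/r₁ − 1/a_t)] = 1876 m/s.
Δv₁ = v_p − v_c1 = 258.3 m/s.
At r₂: circular v_c2 = √(μ/r₂) = 1129 m/s; transfer-apolune v_a = √[μ(2/r₂ − 1/a_t)] = 913.4 m/s.
Δv₂ = v_c2 − v_a = 215.2 m/s.
Total Δv = Δv₁ + Δv₂ = 473.5 m/s.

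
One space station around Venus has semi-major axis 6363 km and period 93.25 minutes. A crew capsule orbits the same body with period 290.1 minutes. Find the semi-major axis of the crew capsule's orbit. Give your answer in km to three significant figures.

a₂ ≈ 13600 km

Kepler's third law: a³ ∝ T², so a₂ = a₁ (T₂/T₁)^(2/3).
T₂/T₁ = 3.111, (T₂/T₁)^(2/3) = 2.131.
a₂ = 6363 × 2.131 = 13560 km.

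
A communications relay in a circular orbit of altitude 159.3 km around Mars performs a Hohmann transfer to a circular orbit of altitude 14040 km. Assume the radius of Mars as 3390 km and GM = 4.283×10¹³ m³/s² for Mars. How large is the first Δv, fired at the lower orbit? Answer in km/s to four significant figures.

r₁ = 3390 + 159.3 = 3549.3 km = 3.5493×10⁶ m.
r₂ = 3390 + 14040 = 17430 km = 1.7430×10⁷ m.
Transfer ellipse a_t = (r₁ + r₂)/2 = 1.049×10⁷ m.
At r₁: circular v_c1 = √(μ/r₁) = 3474 m/s; transfer-periapsis v_p = √[μ(2/r₁ − 1/a_t)] = 4478 m/s.
Δv₁ = v_p − v_c1 = 1004 m/s.
= 1.004 km/s.

Δv ≈ 1.004 km/s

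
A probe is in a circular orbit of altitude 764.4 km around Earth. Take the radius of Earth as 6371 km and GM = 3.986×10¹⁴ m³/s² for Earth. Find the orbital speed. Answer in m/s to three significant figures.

v ≈ 7470 m/s

r = 6371 + 764.4 = 7135.4 km = 7.1354×10⁶ m.
For a circular orbit v = √(μ/r) = √(3.986×10¹⁴ / 7.135×10⁶) = √(5.586×10⁷) = 7474 m/s.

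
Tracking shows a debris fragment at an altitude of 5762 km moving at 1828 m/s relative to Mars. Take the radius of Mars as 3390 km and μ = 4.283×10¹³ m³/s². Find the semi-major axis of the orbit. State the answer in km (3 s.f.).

r = 3390 + 5762 = 9152.0 km = 9.152×10⁶ m.
Vis-viva rearranged: 1/a = 2/r − v²/μ = 2.185×10⁻⁷ − 7.802×10⁻⁸ = 1.405×10⁻⁷ m⁻¹.
a = 7.117×10⁶ m = 7116.8 km.

a ≈ 7120 km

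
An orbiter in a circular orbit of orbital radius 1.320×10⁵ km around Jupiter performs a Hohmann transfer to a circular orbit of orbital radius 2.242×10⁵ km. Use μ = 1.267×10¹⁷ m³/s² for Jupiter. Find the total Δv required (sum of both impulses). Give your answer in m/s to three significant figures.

r₁ = 1.320×10⁵ km = 1.320×10⁸ m.
r₂ = 2.242×10⁵ km = 2.242×10⁸ m.
Transfer ellipse a_t = (r₁ + r₂)/2 = 1.781×10⁸ m.
At r₁: circular v_c1 = √(μ/r₁) = 30980 m/s; transfer-perijove v_p = √[μ(2/r₁ − 1/a_t)] = 34760 m/s.
Δv₁ = v_p − v_c1 = 3779 m/s.
At r₂: circular v_c2 = √(μ/r₂) = 23770 m/s; transfer-apojove v_a = √[μ(2/r₂ − 1/a_t)] = 20470 m/s.
Δv₂ = v_c2 − v_a = 3307 m/s.
Total Δv = Δv₁ + Δv₂ = 7086 m/s.

Δv_total ≈ 7090 m/s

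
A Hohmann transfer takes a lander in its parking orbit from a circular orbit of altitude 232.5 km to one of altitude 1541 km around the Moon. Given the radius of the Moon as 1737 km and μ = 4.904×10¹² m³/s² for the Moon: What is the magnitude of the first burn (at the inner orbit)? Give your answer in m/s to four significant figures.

Δv ≈ 185.8 m/s

r₁ = 1737 + 232.5 = 1969.5 km = 1.9695×10⁶ m.
r₂ = 1737 + 1541 = 3278.0 km = 3.2780×10⁶ m.
Transfer ellipse a_t = (r₁ + r₂)/2 = 2.624×10⁶ m.
At r₁: circular v_c1 = √(μ/r₁) = 1578 m/s; transfer-perilune v_p = √[μ(2/r₁ − 1/a_t)] = 1764 m/s.
Δv₁ = v_p − v_c1 = 185.8 m/s.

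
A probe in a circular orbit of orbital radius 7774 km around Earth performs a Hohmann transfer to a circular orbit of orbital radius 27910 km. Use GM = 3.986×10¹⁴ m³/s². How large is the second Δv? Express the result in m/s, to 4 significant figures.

Δv ≈ 1285 m/s

r₁ = 7774 km = 7.774×10⁶ m.
r₂ = 27910 km = 2.791×10⁷ m.
Transfer ellipse a_t = (r₁ + r₂)/2 = 1.784×10⁷ m.
At r₁: circular v_c1 = √(μ/r₁) = 7161 m/s; transfer-perigee v_p = √[μ(2/r₁ − 1/a_t)] = 8956 m/s.
At r₂: circular v_c2 = √(μ/r₂) = 3779 m/s; transfer-apogee v_a = √[μ(2/r₂ − 1/a_t)] = 2495 m/s.
Δv₂ = v_c2 − v_a = 1285 m/s.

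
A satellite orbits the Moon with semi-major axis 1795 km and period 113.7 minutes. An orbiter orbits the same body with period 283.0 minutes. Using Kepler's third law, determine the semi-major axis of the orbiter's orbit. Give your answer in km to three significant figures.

Kepler's third law: a³ ∝ T², so a₂ = a₁ (T₂/T₁)^(2/3).
T₂/T₁ = 2.489, (T₂/T₁)^(2/3) = 1.837.
a₂ = 1795 × 1.837 = 3297 km.

a₂ ≈ 3300 km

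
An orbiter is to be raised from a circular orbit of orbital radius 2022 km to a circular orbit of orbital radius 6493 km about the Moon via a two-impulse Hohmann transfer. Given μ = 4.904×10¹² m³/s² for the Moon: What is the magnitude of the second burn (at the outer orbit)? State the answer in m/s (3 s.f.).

r₁ = 2022 km = 2.022×10⁶ m.
r₂ = 6493 km = 6.493×10⁶ m.
Transfer ellipse a_t = (r₁ + r₂)/2 = 4.258×10⁶ m.
At r₁: circular v_c1 = √(μ/r₁) = 1557 m/s; transfer-perilune v_p = √[μ(2/r₁ − 1/a_t)] = 1923 m/s.
At r₂: circular v_c2 = √(μ/r₂) = 869.1 m/s; transfer-apolune v_a = √[μ(2/r₂ − 1/a_t)] = 598.9 m/s.
Δv₂ = v_c2 − v_a = 270.1 m/s.

Δv ≈ 270 m/s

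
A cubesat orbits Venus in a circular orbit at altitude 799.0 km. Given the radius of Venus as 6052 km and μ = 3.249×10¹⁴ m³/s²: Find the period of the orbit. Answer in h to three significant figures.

r = 6052 + 799.0 = 6851.0 km = 6.8510×10⁶ m.
Kepler's third law: T = 2π√(r³/μ) = 2π√((6.851×10⁶)³ / 3.249×10¹⁴).
r³/μ = 9.897×10⁵ s², so T = 2π × 9.948×10² = 6.251×10³ s.
Converting: 6.251×10³ s ÷ 3600 = 1.736 h.

T ≈ 1.74 h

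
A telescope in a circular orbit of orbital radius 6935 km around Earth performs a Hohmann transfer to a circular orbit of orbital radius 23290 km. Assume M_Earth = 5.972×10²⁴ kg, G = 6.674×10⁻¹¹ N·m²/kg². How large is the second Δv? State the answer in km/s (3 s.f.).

Δv ≈ 1.33 km/s

μ = GM = 6.674×10⁻¹¹ × 5.972×10²⁴ = 3.986×10¹⁴ m³/s².
r₁ = 6935 km = 6.935×10⁶ m.
r₂ = 23290 km = 2.329×10⁷ m.
Transfer ellipse a_t = (r₁ + r₂)/2 = 1.511×10⁷ m.
At r₁: circular v_c1 = √(μ/r₁) = 7581 m/s; transfer-perigee v_p = √[μ(2/r₁ − 1/a_t)] = 9411 m/s.
At r₂: circular v_c2 = √(μ/r₂) = 4137 m/s; transfer-apogee v_a = √[μ(2/r₂ − 1/a_t)] = 2802 m/s.
Δv₂ = v_c2 − v_a = 1334 m/s.
= 1.334 km/s.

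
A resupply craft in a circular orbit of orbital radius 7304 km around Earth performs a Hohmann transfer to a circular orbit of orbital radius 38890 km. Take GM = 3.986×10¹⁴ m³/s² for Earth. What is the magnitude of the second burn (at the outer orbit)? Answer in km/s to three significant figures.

Δv ≈ 1.40 km/s

r₁ = 7304 km = 7.304×10⁶ m.
r₂ = 38890 km = 3.889×10⁷ m.
Transfer ellipse a_t = (r₁ + r₂)/2 = 2.310×10⁷ m.
At r₁: circular v_c1 = √(μ/r₁) = 7387 m/s; transfer-perigee v_p = √[μ(2/r₁ − 1/a_t)] = 9586 m/s.
At r₂: circular v_c2 = √(μ/r₂) = 3201 m/s; transfer-apogee v_a = √[μ(2/r₂ − 1/a_t)] = 1800 m/s.
Δv₂ = v_c2 − v_a = 1401 m/s.
= 1.401 km/s.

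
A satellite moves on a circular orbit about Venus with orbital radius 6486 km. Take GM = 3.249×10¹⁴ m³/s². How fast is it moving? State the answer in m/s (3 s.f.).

r = 6486 km = 6.486×10⁶ m.
For a circular orbit v = √(μ/r) = √(3.249×10¹⁴ / 6.486×10⁶) = √(5.009×10⁷) = 7078 m/s.

v ≈ 7080 m/s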